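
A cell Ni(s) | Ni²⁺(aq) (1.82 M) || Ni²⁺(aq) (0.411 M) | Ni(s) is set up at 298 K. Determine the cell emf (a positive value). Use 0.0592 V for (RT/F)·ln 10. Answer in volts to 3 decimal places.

0.019 V

For a concentration cell E°cell = 0, since both electrodes use the same couple.
The compartment with the higher Ni²⁺(aq) concentration (1.82 M) acts as the cathode; ions are reduced there and produced at the dilute (0.411 M) anode.
With n = 2, Ecell = −(0.0592/2)·log([dilute]/[conc]) = −(0.0592/2)·log(0.411/1.82) = +0.019 V.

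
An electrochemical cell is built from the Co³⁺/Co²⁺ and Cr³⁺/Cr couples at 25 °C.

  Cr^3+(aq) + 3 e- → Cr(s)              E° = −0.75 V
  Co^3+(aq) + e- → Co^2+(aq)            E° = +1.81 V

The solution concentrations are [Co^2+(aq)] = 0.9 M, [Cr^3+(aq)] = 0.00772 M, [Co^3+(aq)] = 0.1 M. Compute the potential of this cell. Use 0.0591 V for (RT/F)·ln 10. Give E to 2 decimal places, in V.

+2.55 V

The Co³⁺/Co²⁺ couple has the more positive E°, so it is the cathode; Cr³⁺/Cr is the anode.
The standard potential is +1.81 − (−0.75) = +2.56 V and the balanced reaction transfers n = 3 electrons.
The balanced reaction is 3 Co^3+(aq) + Cr(s) → 3 Co^2+(aq) + Cr^3+(aq), so Q = ([Co^2+(aq)]^3·[Cr^3+(aq)]) / [Co^3+(aq)]^3 = 5.63 and log Q = 0.750.
Applying E = E° − (RT ln10/nF)·log Q gives +2.56 − (0.0591/3)(0.750) = +2.55 V.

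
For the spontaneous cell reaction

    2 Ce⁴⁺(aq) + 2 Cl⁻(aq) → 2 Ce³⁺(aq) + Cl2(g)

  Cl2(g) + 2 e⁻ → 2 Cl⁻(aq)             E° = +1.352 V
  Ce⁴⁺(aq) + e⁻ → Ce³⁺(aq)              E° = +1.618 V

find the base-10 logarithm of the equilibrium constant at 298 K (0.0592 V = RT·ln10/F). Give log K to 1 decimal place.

The Ce⁴⁺/Ce³⁺ couple is reduced (cathode); E°cell = +1.618 − (+1.352) = +0.266 V with n = 2.
At equilibrium E = 0, so log K = nE°cell / 0.0592 = (2)(+0.266) / 0.0592 = 9.0.

log K = 9.0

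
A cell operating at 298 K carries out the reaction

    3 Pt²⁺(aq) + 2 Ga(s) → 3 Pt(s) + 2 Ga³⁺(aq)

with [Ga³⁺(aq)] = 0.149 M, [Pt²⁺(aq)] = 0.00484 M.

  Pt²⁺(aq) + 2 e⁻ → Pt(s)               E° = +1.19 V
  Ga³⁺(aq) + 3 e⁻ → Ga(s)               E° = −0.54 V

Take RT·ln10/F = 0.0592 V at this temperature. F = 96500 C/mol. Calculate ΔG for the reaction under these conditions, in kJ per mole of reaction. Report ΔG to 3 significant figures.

With Pt²⁺/Pt reduced at the cathode, E°cell = +1.19 − (−0.54) = +1.73 V and n = 6.
The reaction quotient is [Ga³⁺(aq)]^2 / [Pt²⁺(aq)]^3 = 1.96×10^5; by Nernst, E = +1.73 − (0.0592/6)(5.292) = +1.6778 V.
Finally ΔG = −nFE = −(6)(96500 C/mol)(+1.6778 V) = −971 kJ/mol.

−971 kJ/mol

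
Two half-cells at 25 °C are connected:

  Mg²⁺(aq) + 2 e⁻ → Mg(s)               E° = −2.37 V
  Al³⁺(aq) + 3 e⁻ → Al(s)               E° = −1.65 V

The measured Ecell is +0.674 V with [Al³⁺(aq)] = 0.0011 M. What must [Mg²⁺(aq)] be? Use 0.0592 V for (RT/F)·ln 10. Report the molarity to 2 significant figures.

0.38 M

Al³⁺/Al is the cathode (higher E°); E°cell = −1.65 − (−2.37) = +0.72 V with n = 6.
Rearranging E = E° − (0.0592/n)·log Q gives log Q = 6(+0.72 − (+0.674))/0.0592 = 4.662.
Balancing electrons gives 2 Al³⁺(aq) + 3 Mg(s) → 2 Al(s) + 3 Mg²⁺(aq); thus Q = [Mg²⁺(aq)]^3 / [Al³⁺(aq)]^2.
Solving for the unknown gives log [Mg²⁺(aq)] = −0.418, so [Mg²⁺(aq)] ≈ 0.38 M.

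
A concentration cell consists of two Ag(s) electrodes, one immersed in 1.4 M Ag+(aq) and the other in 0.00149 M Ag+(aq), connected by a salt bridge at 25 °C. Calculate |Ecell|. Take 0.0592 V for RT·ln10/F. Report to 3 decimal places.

For a concentration cell E°cell = 0, since both electrodes use the same couple.
The compartment with the higher Ag+(aq) concentration (1.4 M) acts as the cathode; ions are reduced there and produced at the dilute (0.00149 M) anode.
With n = 1, Ecell = −(0.0592/1)·log([dilute]/[conc]) = −(0.0592/1)·log(0.00149/1.4) = +0.176 V.

0.176 V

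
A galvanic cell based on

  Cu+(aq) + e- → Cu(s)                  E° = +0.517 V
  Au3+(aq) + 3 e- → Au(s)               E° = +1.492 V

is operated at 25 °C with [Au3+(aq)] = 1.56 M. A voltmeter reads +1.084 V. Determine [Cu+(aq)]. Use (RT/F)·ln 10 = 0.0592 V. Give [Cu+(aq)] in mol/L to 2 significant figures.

With Au³⁺/Au at the cathode and Cu⁺/Cu at the anode, E°cell = +1.492 − (+0.517) = +0.975 V (n = 3).
Rearranging E = E° − (0.0592/n)·log Q gives log Q = 3(+0.975 − (+1.084))/0.0592 = −5.524.
Balancing electrons gives Au3+(aq) + 3 Cu(s) → Au(s) + 3 Cu+(aq); thus Q = [Cu+(aq)]^3 / [Au3+(aq)].
Substituting the known concentrations and solving, log [Cu+(aq)] = −1.777 and [Cu+(aq)] = 0.017 M.

0.017 M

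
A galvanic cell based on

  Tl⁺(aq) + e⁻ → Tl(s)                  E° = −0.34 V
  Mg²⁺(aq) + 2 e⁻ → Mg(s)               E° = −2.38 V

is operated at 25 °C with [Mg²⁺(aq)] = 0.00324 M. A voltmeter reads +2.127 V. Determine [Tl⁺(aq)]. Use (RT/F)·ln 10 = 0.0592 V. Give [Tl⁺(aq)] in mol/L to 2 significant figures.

The Tl⁺/Tl couple has the larger reduction potential, so it is the cathode: E°cell = −0.34 − (−2.38) = +2.04 V and n = 2.
Since E = E° − (0.0592/n)·log Q, log Q = n(E° − E)/0.0592 = −2.939.
The balanced reaction is 2 Tl⁺(aq) + Mg(s) → 2 Tl(s) + Mg²⁺(aq), so Q = [Mg²⁺(aq)] / [Tl⁺(aq)]^2.
Isolating [Tl⁺(aq)] in Q = 10^{−2.939} yields log [Tl⁺(aq)] = 0.225, i.e. 1.7 M.

1.7 M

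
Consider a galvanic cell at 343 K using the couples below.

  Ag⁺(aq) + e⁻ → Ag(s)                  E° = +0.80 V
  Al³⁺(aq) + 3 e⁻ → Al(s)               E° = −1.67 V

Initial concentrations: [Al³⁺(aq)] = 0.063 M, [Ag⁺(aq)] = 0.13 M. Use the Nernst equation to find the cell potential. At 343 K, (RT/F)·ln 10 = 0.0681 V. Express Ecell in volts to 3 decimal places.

Ag⁺/Ag is reduced (cathode, E° = +0.80 V) and Al³⁺/Al is oxidized (anode).
E°cell = E°cat − E°an = +0.80 − (−1.67) = +2.47 V; n = 3.
For the overall reaction 3 Ag⁺(aq) + Al(s) → 3 Ag(s) + Al³⁺(aq), Q = [Al³⁺(aq)] / [Ag⁺(aq)]^3 = 28.7, giving log Q = 1.458.
E = E° − (0.0681/n)·log Q = +2.47 − (0.0681/3)(1.458) = +2.437 V.

+2.437 V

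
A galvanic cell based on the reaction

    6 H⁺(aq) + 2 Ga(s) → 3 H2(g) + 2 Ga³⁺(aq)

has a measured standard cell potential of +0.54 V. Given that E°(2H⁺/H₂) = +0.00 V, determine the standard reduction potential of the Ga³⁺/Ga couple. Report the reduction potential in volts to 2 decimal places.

−0.54 V

In the reaction as written the 2H⁺/H₂ couple is reduced (cathode) and Ga³⁺/Ga is oxidized (anode), so E°cell = E°(2H⁺/H₂) − E°(Ga³⁺/Ga).
E°(Ga³⁺/Ga) = E°(cathode) − E°cell = +0.00 − (+0.54) = −0.54 V.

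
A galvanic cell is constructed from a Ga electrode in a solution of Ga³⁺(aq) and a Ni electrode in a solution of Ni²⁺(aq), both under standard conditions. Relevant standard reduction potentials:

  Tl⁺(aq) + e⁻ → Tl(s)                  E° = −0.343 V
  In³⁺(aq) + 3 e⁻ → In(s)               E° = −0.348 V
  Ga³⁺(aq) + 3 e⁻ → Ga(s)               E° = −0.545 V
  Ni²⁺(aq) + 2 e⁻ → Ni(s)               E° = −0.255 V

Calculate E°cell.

Of the two couples in this cell, the one with the more positive reduction potential is reduced at the cathode: here that is Ni²⁺/Ni (−0.255 V); Ga³⁺/Ga (−0.545 V) is the anode.
E°cell = E°(cathode) − E°(anode) = −0.255 − (−0.545) = +0.290 V.

+0.290 V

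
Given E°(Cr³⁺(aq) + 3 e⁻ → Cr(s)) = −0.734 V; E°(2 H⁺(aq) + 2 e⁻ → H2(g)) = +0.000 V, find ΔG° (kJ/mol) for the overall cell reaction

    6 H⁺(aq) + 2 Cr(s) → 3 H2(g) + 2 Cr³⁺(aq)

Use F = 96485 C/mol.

In the reaction as written H⁺(aq) is reduced, so the 2H⁺/H₂ couple is the cathode and Cr³⁺/Cr is the anode.
E°cell = +0.000 − (−0.734) = +0.734 V; balancing electrons gives n = 6.
ΔG° = −nFE°cell = −(6)(96485)(+0.734) J/mol = −425 kJ/mol.

−425 kJ/mol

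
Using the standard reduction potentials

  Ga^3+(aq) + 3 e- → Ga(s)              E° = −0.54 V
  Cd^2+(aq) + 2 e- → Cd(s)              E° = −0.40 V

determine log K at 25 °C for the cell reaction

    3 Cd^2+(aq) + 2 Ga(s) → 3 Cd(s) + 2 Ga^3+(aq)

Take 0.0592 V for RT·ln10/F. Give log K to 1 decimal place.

The Cd²⁺/Cd couple is reduced (cathode); E°cell = −0.40 − (−0.54) = +0.14 V with n = 6.
At equilibrium E = 0, so log K = nE°cell / 0.0592 = (6)(+0.14) / 0.0592 = 14.2.

log K = 14.2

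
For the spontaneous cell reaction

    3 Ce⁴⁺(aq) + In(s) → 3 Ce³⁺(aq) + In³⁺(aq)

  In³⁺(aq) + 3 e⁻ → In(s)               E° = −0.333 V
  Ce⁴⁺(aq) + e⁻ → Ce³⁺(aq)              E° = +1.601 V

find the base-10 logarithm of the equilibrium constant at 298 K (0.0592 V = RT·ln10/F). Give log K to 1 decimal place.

The Ce⁴⁺/Ce³⁺ couple is reduced (cathode); E°cell = +1.601 − (−0.333) = +1.934 V with n = 3.
At equilibrium E = 0, so log K = nE°cell / 0.0592 = (3)(+1.934) / 0.0592 = 98.0.

log K = 98.0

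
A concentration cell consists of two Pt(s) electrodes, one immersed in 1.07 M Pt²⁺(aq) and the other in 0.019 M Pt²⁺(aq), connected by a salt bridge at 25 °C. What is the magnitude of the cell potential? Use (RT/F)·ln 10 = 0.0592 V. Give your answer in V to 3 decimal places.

0.052 V

For a concentration cell E°cell = 0, since both electrodes use the same couple.
The compartment with the higher Pt²⁺(aq) concentration (1.07 M) acts as the cathode; ions are reduced there and produced at the dilute (0.019 M) anode.
With n = 2, Ecell = −(0.0592/2)·log([dilute]/[conc]) = −(0.0592/2)·log(0.019/1.07) = +0.052 V.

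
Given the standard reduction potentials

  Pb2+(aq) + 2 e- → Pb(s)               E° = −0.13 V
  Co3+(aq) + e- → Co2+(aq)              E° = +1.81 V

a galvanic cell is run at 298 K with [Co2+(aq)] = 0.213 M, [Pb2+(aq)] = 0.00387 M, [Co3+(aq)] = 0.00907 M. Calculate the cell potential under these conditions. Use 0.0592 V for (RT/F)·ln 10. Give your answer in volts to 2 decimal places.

Co³⁺/Co²⁺ is reduced (cathode, E° = +1.81 V) and Pb²⁺/Pb is oxidized (anode).
The standard potential is +1.81 − (−0.13) = +1.94 V and the balanced reaction transfers n = 2 electrons.
For the overall reaction 2 Co3+(aq) + Pb(s) → 2 Co2+(aq) + Pb2+(aq), Q = ([Co2+(aq)]^2·[Pb2+(aq)]) / [Co3+(aq)]^2 = 2.13, giving log Q = 0.329.
Applying E = E° − (RT ln10/nF)·log Q gives +1.94 − (0.0592/2)(0.329) = +1.93 V.

+1.93 V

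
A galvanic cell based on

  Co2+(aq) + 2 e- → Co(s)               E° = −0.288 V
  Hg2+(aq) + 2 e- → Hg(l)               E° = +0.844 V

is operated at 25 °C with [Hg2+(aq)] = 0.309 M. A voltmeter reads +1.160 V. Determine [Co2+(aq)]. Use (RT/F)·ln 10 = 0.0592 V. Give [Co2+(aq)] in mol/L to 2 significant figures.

0.035 M

The Hg²⁺/Hg couple has the larger reduction potential, so it is the cathode: E°cell = +0.844 − (−0.288) = +1.132 V and n = 2.
From the Nernst equation, log Q = n(E° − E)/0.0592 = 2·(+1.132 − (+1.160))/0.0592 = −0.946.
Balancing electrons gives Hg2+(aq) + Co(s) → Hg(l) + Co2+(aq); thus Q = [Co2+(aq)] / [Hg2+(aq)].
Isolating [Co2+(aq)] in Q = 10^{−0.946} yields log [Co2+(aq)] = −1.456, i.e. 0.035 M.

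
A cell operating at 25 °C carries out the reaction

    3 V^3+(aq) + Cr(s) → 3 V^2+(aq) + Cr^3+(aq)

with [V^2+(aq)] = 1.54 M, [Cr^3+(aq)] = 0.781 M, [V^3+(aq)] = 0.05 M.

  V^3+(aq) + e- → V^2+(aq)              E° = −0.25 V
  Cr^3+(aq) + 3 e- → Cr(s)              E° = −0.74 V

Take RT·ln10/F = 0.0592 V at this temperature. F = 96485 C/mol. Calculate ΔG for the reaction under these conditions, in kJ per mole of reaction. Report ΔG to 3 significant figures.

With V³⁺/V²⁺ reduced at the cathode, E°cell = −0.25 − (−0.74) = +0.49 V and n = 3.
The reaction quotient is ([V^2+(aq)]^3·[Cr^3+(aq)]) / [V^3+(aq)]^3 = 2.28×10^4; by Nernst, E = +0.49 − (0.0592/3)(4.358) = +0.4040 V.
Then ΔG = −nFE = −3 × 96485 × +0.4040 J/mol = −117 kJ/mol.

−117 kJ/mol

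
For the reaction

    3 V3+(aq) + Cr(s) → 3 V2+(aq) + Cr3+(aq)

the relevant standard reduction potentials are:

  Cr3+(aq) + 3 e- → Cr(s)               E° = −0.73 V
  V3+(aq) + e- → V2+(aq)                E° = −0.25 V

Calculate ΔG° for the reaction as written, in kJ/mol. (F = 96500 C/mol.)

−139 kJ/mol

In the reaction as written V3+(aq) is reduced, so the V³⁺/V²⁺ couple is the cathode and Cr³⁺/Cr is the anode.
E°cell = −0.25 − (−0.73) = +0.48 V; balancing electrons gives n = 3.
ΔG° = −nFE°cell = −(3)(96500)(+0.48) J/mol = −139 kJ/mol.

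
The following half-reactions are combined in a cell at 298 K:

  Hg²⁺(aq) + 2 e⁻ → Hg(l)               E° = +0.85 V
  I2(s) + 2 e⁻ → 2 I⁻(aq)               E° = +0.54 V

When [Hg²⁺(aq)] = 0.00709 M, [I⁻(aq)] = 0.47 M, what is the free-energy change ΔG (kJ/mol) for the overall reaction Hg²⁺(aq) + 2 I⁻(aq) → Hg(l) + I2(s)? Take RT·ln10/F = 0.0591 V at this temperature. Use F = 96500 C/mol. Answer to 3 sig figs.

−43.8 kJ/mol

E°cell = +0.85 − (+0.54) = +0.31 V; the balanced reaction transfers n = 2 electrons.
The reaction quotient is 1 / ([Hg²⁺(aq)]·[I⁻(aq)]^2) = 638; by Nernst, E = +0.31 − (0.0591/2)(2.805) = +0.2271 V.
Finally ΔG = −nFE = −(2)(96500 C/mol)(+0.2271 V) = −43.8 kJ/mol.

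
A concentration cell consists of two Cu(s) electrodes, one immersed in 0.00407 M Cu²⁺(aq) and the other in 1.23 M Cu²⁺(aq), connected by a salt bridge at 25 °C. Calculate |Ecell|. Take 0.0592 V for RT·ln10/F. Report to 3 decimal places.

0.073 V

For a concentration cell E°cell = 0, since both electrodes use the same couple.
The compartment with the higher Cu²⁺(aq) concentration (1.23 M) acts as the cathode; ions are reduced there and produced at the dilute (0.00407 M) anode.
With n = 2, Ecell = −(0.0592/2)·log([dilute]/[conc]) = −(0.0592/2)·log(0.00407/1.23) = +0.073 V.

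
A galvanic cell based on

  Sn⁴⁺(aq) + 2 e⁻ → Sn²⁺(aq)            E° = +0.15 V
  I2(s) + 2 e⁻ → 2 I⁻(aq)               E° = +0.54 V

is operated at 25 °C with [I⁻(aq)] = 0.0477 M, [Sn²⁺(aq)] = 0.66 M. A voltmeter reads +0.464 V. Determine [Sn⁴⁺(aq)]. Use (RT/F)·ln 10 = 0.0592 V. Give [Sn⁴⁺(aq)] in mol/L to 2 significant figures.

I₂/I⁻ is the cathode (higher E°); E°cell = +0.54 − (+0.15) = +0.39 V with n = 2.
Rearranging E = E° − (0.0592/n)·log Q gives log Q = 2(+0.39 − (+0.464))/0.0592 = −2.500.
The balanced reaction is I2(s) + Sn²⁺(aq) → 2 I⁻(aq) + Sn⁴⁺(aq), so Q = ([I⁻(aq)]^2·[Sn⁴⁺(aq)]) / [Sn²⁺(aq)].
Substituting the known concentrations and solving, log [Sn⁴⁺(aq)] = −0.037 and [Sn⁴⁺(aq)] = 0.92 M.

0.92 M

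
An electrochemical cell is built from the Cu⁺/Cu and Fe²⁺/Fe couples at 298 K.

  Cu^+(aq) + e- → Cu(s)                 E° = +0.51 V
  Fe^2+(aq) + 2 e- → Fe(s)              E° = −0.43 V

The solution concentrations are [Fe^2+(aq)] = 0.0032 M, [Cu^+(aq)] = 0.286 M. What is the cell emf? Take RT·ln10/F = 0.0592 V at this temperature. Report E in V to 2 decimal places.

Since E°(Cu⁺/Cu) > E°(Fe²⁺/Fe), Cu⁺/Cu serves as the cathode.
E°cell = +0.51 − (−0.43) = +0.94 V, with n = 2 electrons transferred.
For the overall reaction 2 Cu^+(aq) + Fe(s) → 2 Cu(s) + Fe^2+(aq), Q = [Fe^2+(aq)] / [Cu^+(aq)]^2 = 0.0391, giving log Q = −1.408.
E = E° − (0.0592/n)·log Q = +0.94 − (0.0592/2)(−1.408) = +0.98 V.

+0.98 V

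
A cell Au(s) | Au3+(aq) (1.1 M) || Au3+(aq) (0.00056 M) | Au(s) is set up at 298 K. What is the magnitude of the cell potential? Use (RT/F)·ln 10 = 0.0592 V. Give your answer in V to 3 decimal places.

0.065 V

For a concentration cell E°cell = 0, since both electrodes use the same couple.
The compartment with the higher Au3+(aq) concentration (1.1 M) acts as the cathode; ions are reduced there and produced at the dilute (0.00056 M) anode.
With n = 3, Ecell = −(0.0592/3)·log([dilute]/[conc]) = −(0.0592/3)·log(0.00056/1.1) = +0.065 V.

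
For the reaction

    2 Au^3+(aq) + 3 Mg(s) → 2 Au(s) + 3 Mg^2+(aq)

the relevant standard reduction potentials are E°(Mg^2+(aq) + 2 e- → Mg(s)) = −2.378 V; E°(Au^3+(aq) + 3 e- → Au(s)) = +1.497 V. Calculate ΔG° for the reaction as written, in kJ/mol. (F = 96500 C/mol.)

−2244 kJ/mol

In the reaction as written Au^3+(aq) is reduced, so the Au³⁺/Au couple is the cathode and Mg²⁺/Mg is the anode.
E°cell = +1.497 − (−2.378) = +3.875 V; balancing electrons gives n = 6.
ΔG° = −nFE°cell = −(6)(96500)(+3.875) J/mol = −2244 kJ/mol.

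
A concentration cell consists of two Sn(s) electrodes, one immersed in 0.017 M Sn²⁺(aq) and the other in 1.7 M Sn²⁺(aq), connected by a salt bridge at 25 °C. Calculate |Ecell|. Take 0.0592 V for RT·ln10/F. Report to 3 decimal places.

For a concentration cell E°cell = 0, since both electrodes use the same couple.
The compartment with the higher Sn²⁺(aq) concentration (1.7 M) acts as the cathode; ions are reduced there and produced at the dilute (0.017 M) anode.
With n = 2, Ecell = −(0.0592/2)·log([dilute]/[conc]) = −(0.0592/2)·log(0.017/1.7) = +0.059 V.

0.059 V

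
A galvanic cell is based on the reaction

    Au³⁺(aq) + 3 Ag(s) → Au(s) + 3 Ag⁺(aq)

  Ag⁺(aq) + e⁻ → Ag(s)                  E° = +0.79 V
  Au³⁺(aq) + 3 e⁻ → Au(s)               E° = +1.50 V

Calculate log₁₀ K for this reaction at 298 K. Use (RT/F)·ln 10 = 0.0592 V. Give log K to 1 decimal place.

log K = 36.0

The Au³⁺/Au couple is reduced (cathode); E°cell = +1.50 − (+0.79) = +0.71 V with n = 3.
At equilibrium E = 0, so log K = nE°cell / 0.0592 = (3)(+0.71) / 0.0592 = 36.0.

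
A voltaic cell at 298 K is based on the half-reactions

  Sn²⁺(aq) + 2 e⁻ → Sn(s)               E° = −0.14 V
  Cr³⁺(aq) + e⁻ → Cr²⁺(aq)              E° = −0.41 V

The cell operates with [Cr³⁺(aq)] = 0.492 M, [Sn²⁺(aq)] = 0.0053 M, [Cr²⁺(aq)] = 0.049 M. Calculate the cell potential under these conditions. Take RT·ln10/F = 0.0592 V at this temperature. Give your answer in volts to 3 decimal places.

+0.143 V

The Sn²⁺/Sn couple has the more positive E°, so it is the cathode; Cr³⁺/Cr²⁺ is the anode.
The standard potential is −0.14 − (−0.41) = +0.27 V and the balanced reaction transfers n = 2 electrons.
The balanced reaction is Sn²⁺(aq) + 2 Cr²⁺(aq) → Sn(s) + 2 Cr³⁺(aq), so Q = [Cr³⁺(aq)]^2 / ([Sn²⁺(aq)]·[Cr²⁺(aq)]^2) = 1.9×10^4 and log Q = 4.279.
E = E° − (0.0592/n)·log Q = +0.27 − (0.0592/2)(4.279) = +0.143 V.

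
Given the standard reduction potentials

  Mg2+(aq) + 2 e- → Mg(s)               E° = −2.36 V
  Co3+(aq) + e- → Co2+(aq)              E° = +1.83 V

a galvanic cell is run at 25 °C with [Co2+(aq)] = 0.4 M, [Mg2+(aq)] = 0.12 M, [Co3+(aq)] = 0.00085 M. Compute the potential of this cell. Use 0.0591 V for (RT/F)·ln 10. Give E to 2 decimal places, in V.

+4.06 V

Since E°(Co³⁺/Co²⁺) > E°(Mg²⁺/Mg), Co³⁺/Co²⁺ serves as the cathode.
The standard potential is +1.83 − (−2.36) = +4.19 V and the balanced reaction transfers n = 2 electrons.
Balancing gives 2 Co3+(aq) + Mg(s) → 2 Co2+(aq) + Mg2+(aq); hence Q = ([Co2+(aq)]^2·[Mg2+(aq)]) / [Co3+(aq)]^2 = 2.66×10^4 (log Q = 4.424).
By the Nernst equation, E = +4.19 − (0.0591/2)·(4.424) = +4.06 V.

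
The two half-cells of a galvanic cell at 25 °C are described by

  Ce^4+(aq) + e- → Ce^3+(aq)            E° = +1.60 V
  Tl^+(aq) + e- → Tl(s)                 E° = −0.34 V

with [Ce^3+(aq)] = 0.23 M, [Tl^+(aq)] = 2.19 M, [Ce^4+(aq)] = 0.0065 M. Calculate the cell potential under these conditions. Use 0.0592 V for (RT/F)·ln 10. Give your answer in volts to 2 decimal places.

Since E°(Ce⁴⁺/Ce³⁺) > E°(Tl⁺/Tl), Ce⁴⁺/Ce³⁺ serves as the cathode.
E°cell = +1.60 − (−0.34) = +1.94 V, with n = 1 electron transferred.
The balanced reaction is Ce^4+(aq) + Tl(s) → Ce^3+(aq) + Tl^+(aq), so Q = ([Ce^3+(aq)]·[Tl^+(aq)]) / [Ce^4+(aq)] = 77.5 and log Q = 1.889.
Applying E = E° − (RT ln10/nF)·log Q gives +1.94 − (0.0592/1)(1.889) = +1.83 V.

+1.83 V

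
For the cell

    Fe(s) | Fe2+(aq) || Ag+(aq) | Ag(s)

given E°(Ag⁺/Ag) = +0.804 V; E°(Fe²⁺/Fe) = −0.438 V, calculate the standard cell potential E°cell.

By convention the left-hand electrode in cell notation is the anode (oxidation) and the right-hand electrode is the cathode (reduction).
E°cell = E°(right) − E°(left) = +0.804 − (−0.438) = +1.242 V.

+1.242 V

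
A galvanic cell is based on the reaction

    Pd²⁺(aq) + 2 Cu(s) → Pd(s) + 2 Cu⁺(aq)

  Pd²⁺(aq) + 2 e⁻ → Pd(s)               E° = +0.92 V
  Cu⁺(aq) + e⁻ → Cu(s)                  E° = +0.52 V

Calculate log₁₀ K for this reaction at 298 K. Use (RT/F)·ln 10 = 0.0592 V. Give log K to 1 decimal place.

log K = 13.5

The Pd²⁺/Pd couple is reduced (cathode); E°cell = +0.92 − (+0.52) = +0.40 V with n = 2.
At equilibrium E = 0, so log K = nE°cell / 0.0592 = (2)(+0.40) / 0.0592 = 13.5.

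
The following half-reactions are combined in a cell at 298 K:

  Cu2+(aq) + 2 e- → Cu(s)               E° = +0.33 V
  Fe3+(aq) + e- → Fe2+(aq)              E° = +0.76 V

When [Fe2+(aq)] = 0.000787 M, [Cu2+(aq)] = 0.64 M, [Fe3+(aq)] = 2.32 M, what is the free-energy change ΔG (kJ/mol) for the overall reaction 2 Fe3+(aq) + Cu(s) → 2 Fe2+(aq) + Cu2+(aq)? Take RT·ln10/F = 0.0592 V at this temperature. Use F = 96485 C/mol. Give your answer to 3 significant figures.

The standard cell potential is +0.76 − (+0.33) = +0.43 V, with n = 2 electrons in the balanced equation.
Here Q = ([Fe2+(aq)]^2·[Cu2+(aq)]) / [Fe3+(aq)]^2 = 7.36×10^−8 (log Q = −7.133), giving E = +0.43 − (0.0592/2)·(−7.133) = +0.6411 V.
ΔG = −nFE = −(2)(96485)(+0.6411) J/mol = −124 kJ/mol.

−124 kJ/mol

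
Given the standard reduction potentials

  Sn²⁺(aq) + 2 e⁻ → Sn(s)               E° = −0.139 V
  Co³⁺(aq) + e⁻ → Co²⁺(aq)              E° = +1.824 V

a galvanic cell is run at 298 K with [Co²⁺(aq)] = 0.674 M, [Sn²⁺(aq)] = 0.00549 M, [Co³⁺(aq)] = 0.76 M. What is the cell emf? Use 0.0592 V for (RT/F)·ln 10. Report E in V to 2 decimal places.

Since E°(Co³⁺/Co²⁺) > E°(Sn²⁺/Sn), Co³⁺/Co²⁺ serves as the cathode.
E°cell = E°cat − E°an = +1.824 − (−0.139) = +1.963 V; n = 2.
The balanced reaction is 2 Co³⁺(aq) + Sn(s) → 2 Co²⁺(aq) + Sn²⁺(aq), so Q = ([Co²⁺(aq)]^2·[Sn²⁺(aq)]) / [Co³⁺(aq)]^2 = 0.00432 and log Q = −2.365.
E = E° − (0.0592/n)·log Q = +1.963 − (0.0592/2)(−2.365) = +2.03 V.

+2.03 V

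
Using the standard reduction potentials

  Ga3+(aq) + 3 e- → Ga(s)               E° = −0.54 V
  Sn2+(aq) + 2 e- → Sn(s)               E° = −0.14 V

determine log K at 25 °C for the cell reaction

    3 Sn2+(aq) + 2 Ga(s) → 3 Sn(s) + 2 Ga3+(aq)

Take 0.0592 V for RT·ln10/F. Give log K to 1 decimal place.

log K = 40.5

The Sn²⁺/Sn couple is reduced (cathode); E°cell = −0.14 − (−0.54) = +0.40 V with n = 6.
At equilibrium E = 0, so log K = nE°cell / 0.0592 = (6)(+0.40) / 0.0592 = 40.5.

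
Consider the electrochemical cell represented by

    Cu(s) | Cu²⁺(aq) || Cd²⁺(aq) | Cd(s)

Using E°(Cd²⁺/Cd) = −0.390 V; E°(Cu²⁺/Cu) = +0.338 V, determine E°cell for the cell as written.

−0.728 V

By convention the left-hand electrode in cell notation is the anode (oxidation) and the right-hand electrode is the cathode (reduction).
E°cell = E°(right) − E°(left) = −0.390 − (+0.338) = −0.728 V.
The negative sign shows that, as written, the cell would require an external voltage to drive the reaction.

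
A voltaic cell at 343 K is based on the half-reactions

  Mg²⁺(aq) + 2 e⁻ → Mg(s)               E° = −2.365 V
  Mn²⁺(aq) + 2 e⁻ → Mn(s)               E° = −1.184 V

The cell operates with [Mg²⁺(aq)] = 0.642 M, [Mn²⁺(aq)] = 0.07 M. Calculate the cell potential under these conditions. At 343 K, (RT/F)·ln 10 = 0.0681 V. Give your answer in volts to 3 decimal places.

+1.148 V

Mn²⁺/Mn is reduced (cathode, E° = −1.184 V) and Mg²⁺/Mg is oxidized (anode).
E°cell = E°cat − E°an = −1.184 − (−2.365) = +1.181 V; n = 2.
Balancing gives Mn²⁺(aq) + Mg(s) → Mn(s) + Mg²⁺(aq); hence Q = [Mg²⁺(aq)] / [Mn²⁺(aq)] = 9.17 (log Q = 0.962).
Applying E = E° − (RT ln10/nF)·log Q gives +1.181 − (0.0681/2)(0.962) = +1.148 V.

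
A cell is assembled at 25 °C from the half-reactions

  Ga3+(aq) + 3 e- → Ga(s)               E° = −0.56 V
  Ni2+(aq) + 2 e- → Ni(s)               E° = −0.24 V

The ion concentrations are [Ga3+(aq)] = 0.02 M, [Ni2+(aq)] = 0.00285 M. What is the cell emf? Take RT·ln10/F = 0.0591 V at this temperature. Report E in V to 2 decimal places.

+0.28 V

The Ni²⁺/Ni couple has the more positive E°, so it is the cathode; Ga³⁺/Ga is the anode.
E°cell = E°cat − E°an = −0.24 − (−0.56) = +0.32 V; n = 6.
The balanced reaction is 3 Ni2+(aq) + 2 Ga(s) → 3 Ni(s) + 2 Ga3+(aq), so Q = [Ga3+(aq)]^2 / [Ni2+(aq)]^3 = 1.73×10^4 and log Q = 4.238.
By the Nernst equation, E = +0.32 − (0.0591/6)·(4.238) = +0.28 V.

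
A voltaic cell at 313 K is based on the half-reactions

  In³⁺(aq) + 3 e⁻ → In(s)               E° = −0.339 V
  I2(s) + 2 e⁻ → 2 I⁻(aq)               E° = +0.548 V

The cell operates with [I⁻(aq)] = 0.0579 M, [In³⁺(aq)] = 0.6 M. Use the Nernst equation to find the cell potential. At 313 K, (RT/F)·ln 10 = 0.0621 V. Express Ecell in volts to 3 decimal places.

The I₂/I⁻ couple has the more positive E°, so it is the cathode; In³⁺/In is the anode.
E°cell = +0.548 − (−0.339) = +0.887 V, with n = 6 electrons transferred.
Balancing gives 3 I2(s) + 2 In(s) → 6 I⁻(aq) + 2 In³⁺(aq); hence Q = [I⁻(aq)]^6·[In³⁺(aq)]^2 = 1.36×10^−8 (log Q = −7.868).
By the Nernst equation, E = +0.887 − (0.0621/6)·(−7.868) = +0.968 V.

+0.968 V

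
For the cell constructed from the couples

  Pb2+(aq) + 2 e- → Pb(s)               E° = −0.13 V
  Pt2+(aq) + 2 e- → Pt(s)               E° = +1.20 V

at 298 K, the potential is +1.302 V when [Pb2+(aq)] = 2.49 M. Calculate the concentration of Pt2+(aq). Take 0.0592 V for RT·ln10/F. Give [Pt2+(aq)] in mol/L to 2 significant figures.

The Pt²⁺/Pt couple has the larger reduction potential, so it is the cathode: E°cell = +1.20 − (−0.13) = +1.33 V and n = 2.
Rearranging E = E° − (0.0592/n)·log Q gives log Q = 2(+1.33 − (+1.302))/0.0592 = 0.946.
The balanced reaction is Pt2+(aq) + Pb(s) → Pt(s) + Pb2+(aq), so Q = [Pb2+(aq)] / [Pt2+(aq)].
Substituting the known concentrations and solving, log [Pt2+(aq)] = −0.550 and [Pt2+(aq)] = 0.28 M.

0.28 M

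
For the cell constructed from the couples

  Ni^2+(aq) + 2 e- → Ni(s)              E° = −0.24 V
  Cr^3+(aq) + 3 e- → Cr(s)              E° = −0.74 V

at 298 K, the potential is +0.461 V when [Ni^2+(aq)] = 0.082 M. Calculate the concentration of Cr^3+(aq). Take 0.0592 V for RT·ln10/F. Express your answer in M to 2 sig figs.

Ni²⁺/Ni is the cathode (higher E°); E°cell = −0.24 − (−0.74) = +0.50 V with n = 6.
Rearranging E = E° − (0.0592/n)·log Q gives log Q = 6(+0.50 − (+0.461))/0.0592 = 3.953.
The balanced reaction is 3 Ni^2+(aq) + 2 Cr(s) → 3 Ni(s) + 2 Cr^3+(aq), so Q = [Cr^3+(aq)]^2 / [Ni^2+(aq)]^3.
Solving for the unknown gives log [Cr^3+(aq)] = 0.347, so [Cr^3+(aq)] ≈ 2.2 M.

2.2 M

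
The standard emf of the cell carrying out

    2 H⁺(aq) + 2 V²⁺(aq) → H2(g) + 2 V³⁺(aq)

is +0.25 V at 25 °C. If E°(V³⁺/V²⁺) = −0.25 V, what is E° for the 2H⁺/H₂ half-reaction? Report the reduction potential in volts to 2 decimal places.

In the reaction as written the 2H⁺/H₂ couple is reduced (cathode) and V³⁺/V²⁺ is oxidized (anode), so E°cell = E°(2H⁺/H₂) − E°(V³⁺/V²⁺).
E°(2H⁺/H₂) = E°cell + E°(anode) = +0.25 + (−0.25) = +0.00 V.

+0.00 V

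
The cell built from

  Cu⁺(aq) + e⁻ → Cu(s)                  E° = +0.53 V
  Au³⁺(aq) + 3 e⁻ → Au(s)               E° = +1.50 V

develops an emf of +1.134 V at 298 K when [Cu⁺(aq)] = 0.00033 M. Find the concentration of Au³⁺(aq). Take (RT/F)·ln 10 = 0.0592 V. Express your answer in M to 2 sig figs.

With Au³⁺/Au at the cathode and Cu⁺/Cu at the anode, E°cell = +1.50 − (+0.53) = +0.97 V (n = 3).
Rearranging E = E° − (0.0592/n)·log Q gives log Q = 3(+0.97 − (+1.134))/0.0592 = −8.311.
Balancing electrons gives Au³⁺(aq) + 3 Cu(s) → Au(s) + 3 Cu⁺(aq); thus Q = [Cu⁺(aq)]^3 / [Au³⁺(aq)].
Solving for the unknown gives log [Au³⁺(aq)] = −2.133, so [Au³⁺(aq)] ≈ 0.0074 M.

0.0074 M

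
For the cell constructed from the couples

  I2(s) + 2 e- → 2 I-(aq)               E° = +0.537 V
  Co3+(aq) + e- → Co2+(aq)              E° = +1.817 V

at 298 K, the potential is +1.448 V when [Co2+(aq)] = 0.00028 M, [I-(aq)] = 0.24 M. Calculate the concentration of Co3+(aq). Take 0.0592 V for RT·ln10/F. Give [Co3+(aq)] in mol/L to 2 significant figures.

Co³⁺/Co²⁺ is the cathode (higher E°); E°cell = +1.817 − (+0.537) = +1.280 V with n = 2.
From the Nernst equation, log Q = n(E° − E)/0.0592 = 2·(+1.280 − (+1.448))/0.0592 = −5.676.
The balanced reaction is 2 Co3+(aq) + 2 I-(aq) → 2 Co2+(aq) + I2(s), so Q = [Co2+(aq)]^2 / ([Co3+(aq)]^2·[I-(aq)]^2).
Substituting the known concentrations and solving, log [Co3+(aq)] = −0.095 and [Co3+(aq)] = 0.80 M.

0.80 M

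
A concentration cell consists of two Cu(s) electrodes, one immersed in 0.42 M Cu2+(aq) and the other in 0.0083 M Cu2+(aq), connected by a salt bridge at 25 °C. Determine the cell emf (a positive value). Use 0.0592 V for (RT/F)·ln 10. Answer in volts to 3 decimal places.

0.050 V

For a concentration cell E°cell = 0, since both electrodes use the same couple.
The compartment with the higher Cu2+(aq) concentration (0.42 M) acts as the cathode; ions are reduced there and produced at the dilute (0.0083 M) anode.
With n = 2, Ecell = −(0.0592/2)·log([dilute]/[conc]) = −(0.0592/2)·log(0.0083/0.42) = +0.050 V.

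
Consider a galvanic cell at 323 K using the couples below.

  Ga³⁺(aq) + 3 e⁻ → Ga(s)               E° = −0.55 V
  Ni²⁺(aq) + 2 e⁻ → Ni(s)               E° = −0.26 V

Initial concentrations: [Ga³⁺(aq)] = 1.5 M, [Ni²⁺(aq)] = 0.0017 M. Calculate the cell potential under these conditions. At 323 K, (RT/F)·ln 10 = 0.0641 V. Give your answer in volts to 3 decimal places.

+0.197 V

Since E°(Ni²⁺/Ni) > E°(Ga³⁺/Ga), Ni²⁺/Ni serves as the cathode.
The standard potential is −0.26 − (−0.55) = +0.29 V and the balanced reaction transfers n = 6 electrons.
For the overall reaction 3 Ni²⁺(aq) + 2 Ga(s) → 3 Ni(s) + 2 Ga³⁺(aq), Q = [Ga³⁺(aq)]^2 / [Ni²⁺(aq)]^3 = 4.58×10^8, giving log Q = 8.661.
By the Nernst equation, E = +0.29 − (0.0641/6)·(8.661) = +0.197 V.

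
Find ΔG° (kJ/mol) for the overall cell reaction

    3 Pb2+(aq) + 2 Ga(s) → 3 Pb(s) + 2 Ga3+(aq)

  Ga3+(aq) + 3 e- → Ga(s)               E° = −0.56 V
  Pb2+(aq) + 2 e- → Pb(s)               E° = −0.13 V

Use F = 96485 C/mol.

−249 kJ/mol

In the reaction as written Pb2+(aq) is reduced, so the Pb²⁺/Pb couple is the cathode and Ga³⁺/Ga is the anode.
E°cell = −0.13 − (−0.56) = +0.43 V; balancing electrons gives n = 6.
ΔG° = −nFE°cell = −(6)(96485)(+0.43) J/mol = −249 kJ/mol.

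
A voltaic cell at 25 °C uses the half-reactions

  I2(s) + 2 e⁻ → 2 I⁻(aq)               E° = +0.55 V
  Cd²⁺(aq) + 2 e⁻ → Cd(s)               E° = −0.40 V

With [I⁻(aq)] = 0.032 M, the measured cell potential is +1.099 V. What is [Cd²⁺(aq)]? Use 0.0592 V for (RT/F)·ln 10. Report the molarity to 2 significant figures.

With I₂/I⁻ at the cathode and Cd²⁺/Cd at the anode, E°cell = +0.55 − (−0.40) = +0.95 V (n = 2).
From the Nernst equation, log Q = n(E° − E)/0.0592 = 2·(+0.95 − (+1.099))/0.0592 = −5.034.
The balanced reaction is I2(s) + Cd(s) → 2 I⁻(aq) + Cd²⁺(aq), so Q = [I⁻(aq)]^2·[Cd²⁺(aq)].
Substituting the known concentrations and solving, log [Cd²⁺(aq)] = −2.044 and [Cd²⁺(aq)] = 0.0090 M.

0.0090 M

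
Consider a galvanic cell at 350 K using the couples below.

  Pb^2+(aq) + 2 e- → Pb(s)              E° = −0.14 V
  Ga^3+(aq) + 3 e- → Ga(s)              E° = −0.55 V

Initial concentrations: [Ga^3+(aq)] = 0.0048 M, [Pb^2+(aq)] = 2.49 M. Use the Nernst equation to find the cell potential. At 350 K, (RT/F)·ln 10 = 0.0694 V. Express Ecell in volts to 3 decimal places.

Since E°(Pb²⁺/Pb) > E°(Ga³⁺/Ga), Pb²⁺/Pb serves as the cathode.
E°cell = −0.14 − (−0.55) = +0.41 V, with n = 6 electrons transferred.
For the overall reaction 3 Pb^2+(aq) + 2 Ga(s) → 3 Pb(s) + 2 Ga^3+(aq), Q = [Ga^3+(aq)]^2 / [Pb^2+(aq)]^3 = 1.49×10^−6, giving log Q = −5.826.
E = E° − (0.0694/n)·log Q = +0.41 − (0.0694/6)(−5.826) = +0.477 V.

+0.477 V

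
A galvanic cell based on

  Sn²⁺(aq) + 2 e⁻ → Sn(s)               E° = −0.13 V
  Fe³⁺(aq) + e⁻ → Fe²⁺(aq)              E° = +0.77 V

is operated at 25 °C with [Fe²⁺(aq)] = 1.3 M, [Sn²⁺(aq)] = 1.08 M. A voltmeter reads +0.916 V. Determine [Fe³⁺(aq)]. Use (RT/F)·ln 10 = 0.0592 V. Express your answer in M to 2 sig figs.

With Fe³⁺/Fe²⁺ at the cathode and Sn²⁺/Sn at the anode, E°cell = +0.77 − (−0.13) = +0.90 V (n = 2).
From the Nernst equation, log Q = n(E° − E)/0.0592 = 2·(+0.90 − (+0.916))/0.0592 = −0.541.
The balanced reaction is 2 Fe³⁺(aq) + Sn(s) → 2 Fe²⁺(aq) + Sn²⁺(aq), so Q = ([Fe²⁺(aq)]^2·[Sn²⁺(aq)]) / [Fe³⁺(aq)]^2.
Solving for the unknown gives log [Fe³⁺(aq)] = 0.401, so [Fe³⁺(aq)] ≈ 2.5 M.

2.5 M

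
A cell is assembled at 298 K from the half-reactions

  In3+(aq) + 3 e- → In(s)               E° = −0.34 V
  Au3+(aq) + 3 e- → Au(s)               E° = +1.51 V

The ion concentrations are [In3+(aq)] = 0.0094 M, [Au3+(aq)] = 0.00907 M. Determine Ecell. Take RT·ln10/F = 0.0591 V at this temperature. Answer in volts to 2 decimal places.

+1.85 V

Au³⁺/Au is reduced (cathode, E° = +1.51 V) and In³⁺/In is oxidized (anode).
E°cell = E°cat − E°an = +1.51 − (−0.34) = +1.85 V; n = 3.
The balanced reaction is Au3+(aq) + In(s) → Au(s) + In3+(aq), so Q = [In3+(aq)] / [Au3+(aq)] = 1.04 and log Q = 0.016.
E = E° − (0.0591/n)·log Q = +1.85 − (0.0591/3)(0.016) = +1.85 V.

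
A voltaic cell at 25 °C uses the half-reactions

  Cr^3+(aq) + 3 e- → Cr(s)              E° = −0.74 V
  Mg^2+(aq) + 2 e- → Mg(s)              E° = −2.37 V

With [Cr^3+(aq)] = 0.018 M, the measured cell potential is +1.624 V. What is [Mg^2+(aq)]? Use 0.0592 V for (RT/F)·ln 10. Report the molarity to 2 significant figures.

0.11 M

With Cr³⁺/Cr at the cathode and Mg²⁺/Mg at the anode, E°cell = −0.74 − (−2.37) = +1.63 V (n = 6).
From the Nernst equation, log Q = n(E° − E)/0.0592 = 6·(+1.63 − (+1.624))/0.0592 = 0.608.
For 2 Cr^3+(aq) + 3 Mg(s) → 2 Cr(s) + 3 Mg^2+(aq), the reaction quotient is Q = [Mg^2+(aq)]^3 / [Cr^3+(aq)]^2.
Substituting the known concentrations and solving, log [Mg^2+(aq)] = −0.960 and [Mg^2+(aq)] = 0.11 M.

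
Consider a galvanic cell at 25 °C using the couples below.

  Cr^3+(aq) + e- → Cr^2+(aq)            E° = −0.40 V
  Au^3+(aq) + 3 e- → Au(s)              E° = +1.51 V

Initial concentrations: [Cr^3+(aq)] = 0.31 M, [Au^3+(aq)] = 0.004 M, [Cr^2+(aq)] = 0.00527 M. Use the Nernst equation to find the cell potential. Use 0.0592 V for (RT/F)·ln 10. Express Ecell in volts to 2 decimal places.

+1.76 V

The Au³⁺/Au couple has the more positive E°, so it is the cathode; Cr³⁺/Cr²⁺ is the anode.
E°cell = E°cat − E°an = +1.51 − (−0.40) = +1.91 V; n = 3.
For the overall reaction Au^3+(aq) + 3 Cr^2+(aq) → Au(s) + 3 Cr^3+(aq), Q = [Cr^3+(aq)]^3 / ([Au^3+(aq)]·[Cr^2+(aq)]^3) = 5.09×10^7, giving log Q = 7.707.
E = E° − (0.0592/n)·log Q = +1.91 − (0.0592/3)(7.707) = +1.76 V.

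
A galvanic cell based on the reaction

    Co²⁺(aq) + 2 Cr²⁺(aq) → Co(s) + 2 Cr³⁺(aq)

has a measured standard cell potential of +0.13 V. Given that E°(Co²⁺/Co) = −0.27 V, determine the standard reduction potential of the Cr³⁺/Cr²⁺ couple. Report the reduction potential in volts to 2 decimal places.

−0.40 V

In the reaction as written the Co²⁺/Co couple is reduced (cathode) and Cr³⁺/Cr²⁺ is oxidized (anode), so E°cell = E°(Co²⁺/Co) − E°(Cr³⁺/Cr²⁺).
E°(Cr³⁺/Cr²⁺) = E°(cathode) − E°cell = −0.27 − (+0.13) = −0.40 V.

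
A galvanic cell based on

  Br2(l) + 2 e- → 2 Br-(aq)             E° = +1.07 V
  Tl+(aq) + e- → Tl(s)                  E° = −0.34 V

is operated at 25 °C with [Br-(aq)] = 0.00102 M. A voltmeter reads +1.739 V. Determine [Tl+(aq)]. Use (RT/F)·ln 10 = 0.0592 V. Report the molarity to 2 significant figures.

0.0027 M

With Br₂/Br⁻ at the cathode and Tl⁺/Tl at the anode, E°cell = +1.07 − (−0.34) = +1.41 V (n = 2).
From the Nernst equation, log Q = n(E° − E)/0.0592 = 2·(+1.41 − (+1.739))/0.0592 = −11.115.
Balancing electrons gives Br2(l) + 2 Tl(s) → 2 Br-(aq) + 2 Tl+(aq); thus Q = [Br-(aq)]^2·[Tl+(aq)]^2.
Substituting the known concentrations and solving, log [Tl+(aq)] = −2.566 and [Tl+(aq)] = 0.0027 M.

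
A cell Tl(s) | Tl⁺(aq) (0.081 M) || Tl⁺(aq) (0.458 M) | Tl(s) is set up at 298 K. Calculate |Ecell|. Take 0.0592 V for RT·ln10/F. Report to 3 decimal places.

For a concentration cell E°cell = 0, since both electrodes use the same couple.
The compartment with the higher Tl⁺(aq) concentration (0.458 M) acts as the cathode; ions are reduced there and produced at the dilute (0.081 M) anode.
With n = 1, Ecell = −(0.0592/1)·log([dilute]/[conc]) = −(0.0592/1)·log(0.081/0.458) = +0.045 V.

0.045 V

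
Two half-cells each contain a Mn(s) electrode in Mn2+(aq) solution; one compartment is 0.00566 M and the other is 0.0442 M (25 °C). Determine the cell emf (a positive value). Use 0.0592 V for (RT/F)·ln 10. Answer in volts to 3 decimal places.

0.026 V

For a concentration cell E°cell = 0, since both electrodes use the same couple.
The compartment with the higher Mn2+(aq) concentration (0.0442 M) acts as the cathode; ions are reduced there and produced at the dilute (0.00566 M) anode.
With n = 2, Ecell = −(0.0592/2)·log([dilute]/[conc]) = −(0.0592/2)·log(0.00566/0.0442) = +0.026 V.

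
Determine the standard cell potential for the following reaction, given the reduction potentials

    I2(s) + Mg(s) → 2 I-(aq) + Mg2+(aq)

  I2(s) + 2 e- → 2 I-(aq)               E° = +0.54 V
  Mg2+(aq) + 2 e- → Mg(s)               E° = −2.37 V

I2(s) gains electrons, so the I₂/I⁻ couple is the cathode; the Mg²⁺/Mg couple is the anode.
E°cell = E°(cathode) − E°(anode) = +0.54 − (−2.37) = +2.91 V.

+2.91 V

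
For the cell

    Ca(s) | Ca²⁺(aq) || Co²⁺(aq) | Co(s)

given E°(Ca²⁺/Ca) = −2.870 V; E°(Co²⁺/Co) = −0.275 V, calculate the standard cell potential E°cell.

By convention the left-hand electrode in cell notation is the anode (oxidation) and the right-hand electrode is the cathode (reduction).
E°cell = E°(right) − E°(left) = −0.275 − (−2.870) = +2.595 V.

+2.595 V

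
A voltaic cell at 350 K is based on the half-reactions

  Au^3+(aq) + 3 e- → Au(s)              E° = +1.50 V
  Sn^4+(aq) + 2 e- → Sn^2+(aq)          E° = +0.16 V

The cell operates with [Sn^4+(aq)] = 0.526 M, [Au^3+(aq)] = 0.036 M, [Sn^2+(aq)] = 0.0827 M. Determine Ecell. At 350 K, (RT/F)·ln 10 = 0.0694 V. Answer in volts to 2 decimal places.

+1.28 V

Since E°(Au³⁺/Au) > E°(Sn⁴⁺/Sn²⁺), Au³⁺/Au serves as the cathode.
E°cell = +1.50 − (+0.16) = +1.34 V, with n = 6 electrons transferred.
The balanced reaction is 2 Au^3+(aq) + 3 Sn^2+(aq) → 2 Au(s) + 3 Sn^4+(aq), so Q = [Sn^4+(aq)]^3 / ([Au^3+(aq)]^2·[Sn^2+(aq)]^3) = 1.99×10^5 and log Q = 5.298.
E = E° − (0.0694/n)·log Q = +1.34 − (0.0694/6)(5.298) = +1.28 V.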